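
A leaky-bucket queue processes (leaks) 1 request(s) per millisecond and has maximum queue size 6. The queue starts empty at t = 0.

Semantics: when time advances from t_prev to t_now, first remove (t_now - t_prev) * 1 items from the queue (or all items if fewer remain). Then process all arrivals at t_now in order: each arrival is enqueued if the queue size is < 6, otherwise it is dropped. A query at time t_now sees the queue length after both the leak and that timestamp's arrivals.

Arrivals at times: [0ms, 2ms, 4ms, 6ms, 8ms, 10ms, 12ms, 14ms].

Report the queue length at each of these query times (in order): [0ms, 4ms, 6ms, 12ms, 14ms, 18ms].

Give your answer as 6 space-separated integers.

Answer: 1 1 1 1 1 0

Derivation:
Queue lengths at query times:
  query t=0ms: backlog = 1
  query t=4ms: backlog = 1
  query t=6ms: backlog = 1
  query t=12ms: backlog = 1
  query t=14ms: backlog = 1
  query t=18ms: backlog = 0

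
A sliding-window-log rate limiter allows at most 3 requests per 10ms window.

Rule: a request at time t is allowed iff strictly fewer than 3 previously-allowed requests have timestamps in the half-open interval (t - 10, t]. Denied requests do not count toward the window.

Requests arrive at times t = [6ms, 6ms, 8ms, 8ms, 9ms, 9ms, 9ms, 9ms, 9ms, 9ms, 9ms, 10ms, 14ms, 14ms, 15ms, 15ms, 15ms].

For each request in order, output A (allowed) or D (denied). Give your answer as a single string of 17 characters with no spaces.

Answer: AAADDDDDDDDDDDDDD

Derivation:
Tracking allowed requests in the window:
  req#1 t=6ms: ALLOW
  req#2 t=6ms: ALLOW
  req#3 t=8ms: ALLOW
  req#4 t=8ms: DENY
  req#5 t=9ms: DENY
  req#6 t=9ms: DENY
  req#7 t=9ms: DENY
  req#8 t=9ms: DENY
  req#9 t=9ms: DENY
  req#10 t=9ms: DENY
  req#11 t=9ms: DENY
  req#12 t=10ms: DENY
  req#13 t=14ms: DENY
  req#14 t=14ms: DENY
  req#15 t=15ms: DENY
  req#16 t=15ms: DENY
  req#17 t=15ms: DENY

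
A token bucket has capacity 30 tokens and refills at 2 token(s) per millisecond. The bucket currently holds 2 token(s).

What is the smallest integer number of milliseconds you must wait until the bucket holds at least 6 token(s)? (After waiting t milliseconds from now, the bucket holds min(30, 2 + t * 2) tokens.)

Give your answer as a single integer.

Answer: 2

Derivation:
Need 2 + t * 2 >= 6, so t >= 4/2.
Smallest integer t = ceil(4/2) = 2.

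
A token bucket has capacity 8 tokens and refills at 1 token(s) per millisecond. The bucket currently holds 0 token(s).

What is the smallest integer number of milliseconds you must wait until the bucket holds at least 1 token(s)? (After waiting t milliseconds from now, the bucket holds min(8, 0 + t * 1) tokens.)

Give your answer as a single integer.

Need 0 + t * 1 >= 1, so t >= 1/1.
Smallest integer t = ceil(1/1) = 1.

Answer: 1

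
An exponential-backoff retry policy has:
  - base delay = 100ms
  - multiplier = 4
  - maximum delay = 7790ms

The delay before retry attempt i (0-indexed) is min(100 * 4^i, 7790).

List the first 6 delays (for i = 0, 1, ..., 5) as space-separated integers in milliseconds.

Answer: 100 400 1600 6400 7790 7790

Derivation:
Computing each delay:
  i=0: min(100*4^0, 7790) = 100
  i=1: min(100*4^1, 7790) = 400
  i=2: min(100*4^2, 7790) = 1600
  i=3: min(100*4^3, 7790) = 6400
  i=4: min(100*4^4, 7790) = 7790
  i=5: min(100*4^5, 7790) = 7790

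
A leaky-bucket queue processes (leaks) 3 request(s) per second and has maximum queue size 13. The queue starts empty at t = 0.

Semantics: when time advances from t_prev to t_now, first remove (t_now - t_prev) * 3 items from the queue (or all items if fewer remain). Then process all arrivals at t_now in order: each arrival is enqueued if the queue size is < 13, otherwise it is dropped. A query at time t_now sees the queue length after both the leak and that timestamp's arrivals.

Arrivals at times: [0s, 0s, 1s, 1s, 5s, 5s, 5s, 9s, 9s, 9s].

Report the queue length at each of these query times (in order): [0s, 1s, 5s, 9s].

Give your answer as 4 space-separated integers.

Queue lengths at query times:
  query t=0s: backlog = 2
  query t=1s: backlog = 2
  query t=5s: backlog = 3
  query t=9s: backlog = 3

Answer: 2 2 3 3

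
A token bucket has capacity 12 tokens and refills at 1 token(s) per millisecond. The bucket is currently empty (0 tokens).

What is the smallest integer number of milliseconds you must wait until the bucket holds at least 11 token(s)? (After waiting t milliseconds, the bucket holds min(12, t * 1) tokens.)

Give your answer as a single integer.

Need t * 1 >= 11, so t >= 11/1.
Smallest integer t = ceil(11/1) = 11.

Answer: 11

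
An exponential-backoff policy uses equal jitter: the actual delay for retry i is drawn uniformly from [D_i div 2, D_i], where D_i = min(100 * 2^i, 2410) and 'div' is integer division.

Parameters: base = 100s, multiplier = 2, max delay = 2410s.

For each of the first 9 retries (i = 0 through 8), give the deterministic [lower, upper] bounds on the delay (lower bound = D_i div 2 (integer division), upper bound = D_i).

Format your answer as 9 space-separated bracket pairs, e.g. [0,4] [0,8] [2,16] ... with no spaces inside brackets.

Computing bounds per retry:
  i=0: D_i=min(100*2^0,2410)=100, bounds=[50,100]
  i=1: D_i=min(100*2^1,2410)=200, bounds=[100,200]
  i=2: D_i=min(100*2^2,2410)=400, bounds=[200,400]
  i=3: D_i=min(100*2^3,2410)=800, bounds=[400,800]
  i=4: D_i=min(100*2^4,2410)=1600, bounds=[800,1600]
  i=5: D_i=min(100*2^5,2410)=2410, bounds=[1205,2410]
  i=6: D_i=min(100*2^6,2410)=2410, bounds=[1205,2410]
  i=7: D_i=min(100*2^7,2410)=2410, bounds=[1205,2410]
  i=8: D_i=min(100*2^8,2410)=2410, bounds=[1205,2410]

Answer: [50,100] [100,200] [200,400] [400,800] [800,1600] [1205,2410] [1205,2410] [1205,2410] [1205,2410]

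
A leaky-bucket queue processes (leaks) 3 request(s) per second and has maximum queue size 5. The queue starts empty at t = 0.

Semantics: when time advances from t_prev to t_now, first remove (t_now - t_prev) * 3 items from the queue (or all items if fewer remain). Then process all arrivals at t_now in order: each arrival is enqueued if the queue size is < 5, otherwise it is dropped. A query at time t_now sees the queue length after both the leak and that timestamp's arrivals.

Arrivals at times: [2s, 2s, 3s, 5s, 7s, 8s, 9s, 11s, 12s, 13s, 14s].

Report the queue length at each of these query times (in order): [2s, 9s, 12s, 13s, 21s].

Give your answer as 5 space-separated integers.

Queue lengths at query times:
  query t=2s: backlog = 2
  query t=9s: backlog = 1
  query t=12s: backlog = 1
  query t=13s: backlog = 1
  query t=21s: backlog = 0

Answer: 2 1 1 1 0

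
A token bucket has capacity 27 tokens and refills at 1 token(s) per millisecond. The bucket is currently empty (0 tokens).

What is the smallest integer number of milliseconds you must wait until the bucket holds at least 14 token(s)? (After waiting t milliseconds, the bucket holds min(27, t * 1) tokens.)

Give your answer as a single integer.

Answer: 14

Derivation:
Need t * 1 >= 14, so t >= 14/1.
Smallest integer t = ceil(14/1) = 14.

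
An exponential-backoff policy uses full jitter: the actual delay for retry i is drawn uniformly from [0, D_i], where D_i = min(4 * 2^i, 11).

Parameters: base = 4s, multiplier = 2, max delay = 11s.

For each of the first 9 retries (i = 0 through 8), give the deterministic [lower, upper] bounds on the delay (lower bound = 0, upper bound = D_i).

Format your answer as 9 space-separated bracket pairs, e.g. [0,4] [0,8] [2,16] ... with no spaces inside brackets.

Computing bounds per retry:
  i=0: D_i=min(4*2^0,11)=4, bounds=[0,4]
  i=1: D_i=min(4*2^1,11)=8, bounds=[0,8]
  i=2: D_i=min(4*2^2,11)=11, bounds=[0,11]
  i=3: D_i=min(4*2^3,11)=11, bounds=[0,11]
  i=4: D_i=min(4*2^4,11)=11, bounds=[0,11]
  i=5: D_i=min(4*2^5,11)=11, bounds=[0,11]
  i=6: D_i=min(4*2^6,11)=11, bounds=[0,11]
  i=7: D_i=min(4*2^7,11)=11, bounds=[0,11]
  i=8: D_i=min(4*2^8,11)=11, bounds=[0,11]

Answer: [0,4] [0,8] [0,11] [0,11] [0,11] [0,11] [0,11] [0,11] [0,11]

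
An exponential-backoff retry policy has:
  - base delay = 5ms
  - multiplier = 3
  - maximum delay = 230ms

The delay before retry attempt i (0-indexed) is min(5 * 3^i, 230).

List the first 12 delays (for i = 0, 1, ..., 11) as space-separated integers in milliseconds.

Answer: 5 15 45 135 230 230 230 230 230 230 230 230

Derivation:
Computing each delay:
  i=0: min(5*3^0, 230) = 5
  i=1: min(5*3^1, 230) = 15
  i=2: min(5*3^2, 230) = 45
  i=3: min(5*3^3, 230) = 135
  i=4: min(5*3^4, 230) = 230
  i=5: min(5*3^5, 230) = 230
  i=6: min(5*3^6, 230) = 230
  i=7: min(5*3^7, 230) = 230
  i=8: min(5*3^8, 230) = 230
  i=9: min(5*3^9, 230) = 230
  i=10: min(5*3^10, 230) = 230
  i=11: min(5*3^11, 230) = 230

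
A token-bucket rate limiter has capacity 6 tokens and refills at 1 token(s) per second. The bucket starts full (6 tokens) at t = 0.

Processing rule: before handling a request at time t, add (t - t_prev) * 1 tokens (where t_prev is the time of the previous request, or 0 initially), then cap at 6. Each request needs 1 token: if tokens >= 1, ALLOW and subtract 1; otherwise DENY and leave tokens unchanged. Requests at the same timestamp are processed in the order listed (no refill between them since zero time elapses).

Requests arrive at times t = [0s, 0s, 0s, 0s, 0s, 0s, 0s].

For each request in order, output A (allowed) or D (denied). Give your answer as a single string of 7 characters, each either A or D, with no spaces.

Answer: AAAAAAD

Derivation:
Simulating step by step:
  req#1 t=0s: ALLOW
  req#2 t=0s: ALLOW
  req#3 t=0s: ALLOW
  req#4 t=0s: ALLOW
  req#5 t=0s: ALLOW
  req#6 t=0s: ALLOW
  req#7 t=0s: DENY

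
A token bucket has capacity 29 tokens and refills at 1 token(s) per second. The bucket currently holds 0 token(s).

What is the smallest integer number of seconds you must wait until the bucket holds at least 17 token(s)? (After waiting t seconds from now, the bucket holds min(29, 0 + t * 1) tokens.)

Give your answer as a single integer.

Need 0 + t * 1 >= 17, so t >= 17/1.
Smallest integer t = ceil(17/1) = 17.

Answer: 17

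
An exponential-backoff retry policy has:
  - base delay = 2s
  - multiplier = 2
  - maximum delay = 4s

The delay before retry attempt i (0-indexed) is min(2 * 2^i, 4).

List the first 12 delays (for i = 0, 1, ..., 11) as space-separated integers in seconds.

Computing each delay:
  i=0: min(2*2^0, 4) = 2
  i=1: min(2*2^1, 4) = 4
  i=2: min(2*2^2, 4) = 4
  i=3: min(2*2^3, 4) = 4
  i=4: min(2*2^4, 4) = 4
  i=5: min(2*2^5, 4) = 4
  i=6: min(2*2^6, 4) = 4
  i=7: min(2*2^7, 4) = 4
  i=8: min(2*2^8, 4) = 4
  i=9: min(2*2^9, 4) = 4
  i=10: min(2*2^10, 4) = 4
  i=11: min(2*2^11, 4) = 4

Answer: 2 4 4 4 4 4 4 4 4 4 4 4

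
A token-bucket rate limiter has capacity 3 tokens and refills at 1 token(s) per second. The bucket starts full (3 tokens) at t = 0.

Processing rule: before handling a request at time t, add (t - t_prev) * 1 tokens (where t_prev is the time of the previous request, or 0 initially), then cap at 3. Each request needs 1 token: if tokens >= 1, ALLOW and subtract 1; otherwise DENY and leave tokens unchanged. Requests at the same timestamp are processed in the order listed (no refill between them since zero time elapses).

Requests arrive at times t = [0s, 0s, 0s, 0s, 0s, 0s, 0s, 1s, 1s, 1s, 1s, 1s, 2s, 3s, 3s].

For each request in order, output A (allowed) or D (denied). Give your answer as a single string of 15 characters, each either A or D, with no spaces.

Answer: AAADDDDADDDDAAD

Derivation:
Simulating step by step:
  req#1 t=0s: ALLOW
  req#2 t=0s: ALLOW
  req#3 t=0s: ALLOW
  req#4 t=0s: DENY
  req#5 t=0s: DENY
  req#6 t=0s: DENY
  req#7 t=0s: DENY
  req#8 t=1s: ALLOW
  req#9 t=1s: DENY
  req#10 t=1s: DENY
  req#11 t=1s: DENY
  req#12 t=1s: DENY
  req#13 t=2s: ALLOW
  req#14 t=3s: ALLOW
  req#15 t=3s: DENY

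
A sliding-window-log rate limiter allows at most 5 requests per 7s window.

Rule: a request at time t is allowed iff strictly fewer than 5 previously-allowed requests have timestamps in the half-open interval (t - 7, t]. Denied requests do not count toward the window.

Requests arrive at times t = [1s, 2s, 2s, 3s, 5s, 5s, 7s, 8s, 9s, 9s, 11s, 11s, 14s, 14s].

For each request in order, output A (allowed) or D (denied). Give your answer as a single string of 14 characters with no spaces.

Answer: AAAAADDAAAADAD

Derivation:
Tracking allowed requests in the window:
  req#1 t=1s: ALLOW
  req#2 t=2s: ALLOW
  req#3 t=2s: ALLOW
  req#4 t=3s: ALLOW
  req#5 t=5s: ALLOW
  req#6 t=5s: DENY
  req#7 t=7s: DENY
  req#8 t=8s: ALLOW
  req#9 t=9s: ALLOW
  req#10 t=9s: ALLOW
  req#11 t=11s: ALLOW
  req#12 t=11s: DENY
  req#13 t=14s: ALLOW
  req#14 t=14s: DENY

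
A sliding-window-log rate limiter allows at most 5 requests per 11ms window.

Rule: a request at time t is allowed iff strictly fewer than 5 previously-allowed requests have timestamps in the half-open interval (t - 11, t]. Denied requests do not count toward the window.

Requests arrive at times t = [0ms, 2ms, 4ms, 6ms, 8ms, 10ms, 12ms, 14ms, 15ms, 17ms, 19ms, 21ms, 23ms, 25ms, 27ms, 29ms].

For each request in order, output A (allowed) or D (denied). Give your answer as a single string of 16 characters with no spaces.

Answer: AAAAADAAAAADAAAA

Derivation:
Tracking allowed requests in the window:
  req#1 t=0ms: ALLOW
  req#2 t=2ms: ALLOW
  req#3 t=4ms: ALLOW
  req#4 t=6ms: ALLOW
  req#5 t=8ms: ALLOW
  req#6 t=10ms: DENY
  req#7 t=12ms: ALLOW
  req#8 t=14ms: ALLOW
  req#9 t=15ms: ALLOW
  req#10 t=17ms: ALLOW
  req#11 t=19ms: ALLOW
  req#12 t=21ms: DENY
  req#13 t=23ms: ALLOW
  req#14 t=25ms: ALLOW
  req#15 t=27ms: ALLOW
  req#16 t=29ms: ALLOW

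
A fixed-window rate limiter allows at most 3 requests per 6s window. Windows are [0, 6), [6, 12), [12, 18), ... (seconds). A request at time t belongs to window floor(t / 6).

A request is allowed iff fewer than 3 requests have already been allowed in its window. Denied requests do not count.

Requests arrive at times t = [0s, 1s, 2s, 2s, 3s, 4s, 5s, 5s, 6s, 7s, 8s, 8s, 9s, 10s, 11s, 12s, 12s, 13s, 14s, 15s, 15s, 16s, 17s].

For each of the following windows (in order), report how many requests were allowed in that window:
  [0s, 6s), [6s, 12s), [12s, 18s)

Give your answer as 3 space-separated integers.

Answer: 3 3 3

Derivation:
Processing requests:
  req#1 t=0s (window 0): ALLOW
  req#2 t=1s (window 0): ALLOW
  req#3 t=2s (window 0): ALLOW
  req#4 t=2s (window 0): DENY
  req#5 t=3s (window 0): DENY
  req#6 t=4s (window 0): DENY
  req#7 t=5s (window 0): DENY
  req#8 t=5s (window 0): DENY
  req#9 t=6s (window 1): ALLOW
  req#10 t=7s (window 1): ALLOW
  req#11 t=8s (window 1): ALLOW
  req#12 t=8s (window 1): DENY
  req#13 t=9s (window 1): DENY
  req#14 t=10s (window 1): DENY
  req#15 t=11s (window 1): DENY
  req#16 t=12s (window 2): ALLOW
  req#17 t=12s (window 2): ALLOW
  req#18 t=13s (window 2): ALLOW
  req#19 t=14s (window 2): DENY
  req#20 t=15s (window 2): DENY
  req#21 t=15s (window 2): DENY
  req#22 t=16s (window 2): DENY
  req#23 t=17s (window 2): DENY

Allowed counts by window: 3 3 3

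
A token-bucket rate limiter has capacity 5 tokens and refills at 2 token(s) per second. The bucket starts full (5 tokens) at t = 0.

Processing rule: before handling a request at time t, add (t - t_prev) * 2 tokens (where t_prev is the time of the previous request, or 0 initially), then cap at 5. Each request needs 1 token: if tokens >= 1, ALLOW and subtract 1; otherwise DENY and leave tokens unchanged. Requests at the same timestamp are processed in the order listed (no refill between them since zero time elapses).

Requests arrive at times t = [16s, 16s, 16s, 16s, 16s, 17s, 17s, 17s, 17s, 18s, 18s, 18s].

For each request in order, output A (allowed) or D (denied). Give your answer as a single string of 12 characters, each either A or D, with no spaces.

Simulating step by step:
  req#1 t=16s: ALLOW
  req#2 t=16s: ALLOW
  req#3 t=16s: ALLOW
  req#4 t=16s: ALLOW
  req#5 t=16s: ALLOW
  req#6 t=17s: ALLOW
  req#7 t=17s: ALLOW
  req#8 t=17s: DENY
  req#9 t=17s: DENY
  req#10 t=18s: ALLOW
  req#11 t=18s: ALLOW
  req#12 t=18s: DENY

Answer: AAAAAAADDAAD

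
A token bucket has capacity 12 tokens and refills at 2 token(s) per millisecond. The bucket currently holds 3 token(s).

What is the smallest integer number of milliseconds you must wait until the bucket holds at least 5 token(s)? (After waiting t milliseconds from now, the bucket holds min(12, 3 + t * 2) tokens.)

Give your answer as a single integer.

Answer: 1

Derivation:
Need 3 + t * 2 >= 5, so t >= 2/2.
Smallest integer t = ceil(2/2) = 1.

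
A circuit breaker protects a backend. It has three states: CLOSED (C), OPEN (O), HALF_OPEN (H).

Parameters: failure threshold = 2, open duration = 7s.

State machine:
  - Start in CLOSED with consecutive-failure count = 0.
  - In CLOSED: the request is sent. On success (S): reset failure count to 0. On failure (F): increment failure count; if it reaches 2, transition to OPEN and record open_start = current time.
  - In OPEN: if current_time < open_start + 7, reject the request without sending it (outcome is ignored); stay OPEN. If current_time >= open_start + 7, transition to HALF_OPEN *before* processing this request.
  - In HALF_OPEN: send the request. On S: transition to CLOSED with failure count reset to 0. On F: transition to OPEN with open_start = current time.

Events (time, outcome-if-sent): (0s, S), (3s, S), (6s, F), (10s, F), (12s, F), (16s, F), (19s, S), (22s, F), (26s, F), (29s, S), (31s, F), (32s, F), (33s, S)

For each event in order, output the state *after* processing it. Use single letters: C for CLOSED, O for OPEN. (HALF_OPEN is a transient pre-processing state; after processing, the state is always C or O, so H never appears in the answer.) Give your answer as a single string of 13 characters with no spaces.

State after each event:
  event#1 t=0s outcome=S: state=CLOSED
  event#2 t=3s outcome=S: state=CLOSED
  event#3 t=6s outcome=F: state=CLOSED
  event#4 t=10s outcome=F: state=OPEN
  event#5 t=12s outcome=F: state=OPEN
  event#6 t=16s outcome=F: state=OPEN
  event#7 t=19s outcome=S: state=CLOSED
  event#8 t=22s outcome=F: state=CLOSED
  event#9 t=26s outcome=F: state=OPEN
  event#10 t=29s outcome=S: state=OPEN
  event#11 t=31s outcome=F: state=OPEN
  event#12 t=32s outcome=F: state=OPEN
  event#13 t=33s outcome=S: state=CLOSED

Answer: CCCOOOCCOOOOC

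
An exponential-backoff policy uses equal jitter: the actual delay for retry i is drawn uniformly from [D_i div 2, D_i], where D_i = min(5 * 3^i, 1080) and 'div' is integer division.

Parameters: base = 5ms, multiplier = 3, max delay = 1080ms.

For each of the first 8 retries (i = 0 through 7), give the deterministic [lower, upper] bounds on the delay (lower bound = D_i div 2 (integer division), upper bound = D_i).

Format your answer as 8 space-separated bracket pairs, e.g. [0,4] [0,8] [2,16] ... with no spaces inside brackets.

Computing bounds per retry:
  i=0: D_i=min(5*3^0,1080)=5, bounds=[2,5]
  i=1: D_i=min(5*3^1,1080)=15, bounds=[7,15]
  i=2: D_i=min(5*3^2,1080)=45, bounds=[22,45]
  i=3: D_i=min(5*3^3,1080)=135, bounds=[67,135]
  i=4: D_i=min(5*3^4,1080)=405, bounds=[202,405]
  i=5: D_i=min(5*3^5,1080)=1080, bounds=[540,1080]
  i=6: D_i=min(5*3^6,1080)=1080, bounds=[540,1080]
  i=7: D_i=min(5*3^7,1080)=1080, bounds=[540,1080]

Answer: [2,5] [7,15] [22,45] [67,135] [202,405] [540,1080] [540,1080] [540,1080]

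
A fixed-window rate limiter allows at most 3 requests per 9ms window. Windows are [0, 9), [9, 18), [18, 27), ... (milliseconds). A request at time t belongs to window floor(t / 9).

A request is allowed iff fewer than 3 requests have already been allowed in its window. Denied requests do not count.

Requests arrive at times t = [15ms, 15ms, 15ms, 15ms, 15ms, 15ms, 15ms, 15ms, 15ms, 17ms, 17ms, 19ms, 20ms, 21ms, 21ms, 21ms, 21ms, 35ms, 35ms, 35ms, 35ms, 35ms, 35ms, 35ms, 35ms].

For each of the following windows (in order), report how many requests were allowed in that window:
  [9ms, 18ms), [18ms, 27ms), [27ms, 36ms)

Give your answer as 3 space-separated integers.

Processing requests:
  req#1 t=15ms (window 1): ALLOW
  req#2 t=15ms (window 1): ALLOW
  req#3 t=15ms (window 1): ALLOW
  req#4 t=15ms (window 1): DENY
  req#5 t=15ms (window 1): DENY
  req#6 t=15ms (window 1): DENY
  req#7 t=15ms (window 1): DENY
  req#8 t=15ms (window 1): DENY
  req#9 t=15ms (window 1): DENY
  req#10 t=17ms (window 1): DENY
  req#11 t=17ms (window 1): DENY
  req#12 t=19ms (window 2): ALLOW
  req#13 t=20ms (window 2): ALLOW
  req#14 t=21ms (window 2): ALLOW
  req#15 t=21ms (window 2): DENY
  req#16 t=21ms (window 2): DENY
  req#17 t=21ms (window 2): DENY
  req#18 t=35ms (window 3): ALLOW
  req#19 t=35ms (window 3): ALLOW
  req#20 t=35ms (window 3): ALLOW
  req#21 t=35ms (window 3): DENY
  req#22 t=35ms (window 3): DENY
  req#23 t=35ms (window 3): DENY
  req#24 t=35ms (window 3): DENY
  req#25 t=35ms (window 3): DENY

Allowed counts by window: 3 3 3

Answer: 3 3 3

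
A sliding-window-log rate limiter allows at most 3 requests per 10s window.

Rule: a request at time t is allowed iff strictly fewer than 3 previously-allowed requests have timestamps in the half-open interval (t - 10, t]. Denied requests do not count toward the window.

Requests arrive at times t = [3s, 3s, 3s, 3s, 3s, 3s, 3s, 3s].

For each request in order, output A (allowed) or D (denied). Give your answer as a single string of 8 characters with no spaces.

Answer: AAADDDDD

Derivation:
Tracking allowed requests in the window:
  req#1 t=3s: ALLOW
  req#2 t=3s: ALLOW
  req#3 t=3s: ALLOW
  req#4 t=3s: DENY
  req#5 t=3s: DENY
  req#6 t=3s: DENY
  req#7 t=3s: DENY
  req#8 t=3s: DENY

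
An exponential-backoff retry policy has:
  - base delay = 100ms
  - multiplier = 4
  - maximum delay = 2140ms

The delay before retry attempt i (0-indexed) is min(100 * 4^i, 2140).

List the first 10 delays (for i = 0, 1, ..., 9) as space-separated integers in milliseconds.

Answer: 100 400 1600 2140 2140 2140 2140 2140 2140 2140

Derivation:
Computing each delay:
  i=0: min(100*4^0, 2140) = 100
  i=1: min(100*4^1, 2140) = 400
  i=2: min(100*4^2, 2140) = 1600
  i=3: min(100*4^3, 2140) = 2140
  i=4: min(100*4^4, 2140) = 2140
  i=5: min(100*4^5, 2140) = 2140
  i=6: min(100*4^6, 2140) = 2140
  i=7: min(100*4^7, 2140) = 2140
  i=8: min(100*4^8, 2140) = 2140
  i=9: min(100*4^9, 2140) = 2140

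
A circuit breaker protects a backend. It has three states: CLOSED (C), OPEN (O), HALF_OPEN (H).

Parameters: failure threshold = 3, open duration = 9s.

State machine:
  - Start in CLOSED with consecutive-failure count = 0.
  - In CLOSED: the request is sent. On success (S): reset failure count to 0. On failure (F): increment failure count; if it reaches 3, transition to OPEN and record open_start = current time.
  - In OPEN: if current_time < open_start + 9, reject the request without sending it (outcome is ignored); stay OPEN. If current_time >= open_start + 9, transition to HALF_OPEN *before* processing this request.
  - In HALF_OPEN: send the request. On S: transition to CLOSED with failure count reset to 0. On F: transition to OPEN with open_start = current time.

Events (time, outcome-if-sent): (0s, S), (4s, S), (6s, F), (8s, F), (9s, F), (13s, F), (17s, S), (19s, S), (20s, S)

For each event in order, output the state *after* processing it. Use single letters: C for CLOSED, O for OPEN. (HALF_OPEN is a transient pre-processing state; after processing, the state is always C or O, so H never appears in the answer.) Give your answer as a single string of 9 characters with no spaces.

Answer: CCCCOOOCC

Derivation:
State after each event:
  event#1 t=0s outcome=S: state=CLOSED
  event#2 t=4s outcome=S: state=CLOSED
  event#3 t=6s outcome=F: state=CLOSED
  event#4 t=8s outcome=F: state=CLOSED
  event#5 t=9s outcome=F: state=OPEN
  event#6 t=13s outcome=F: state=OPEN
  event#7 t=17s outcome=S: state=OPEN
  event#8 t=19s outcome=S: state=CLOSED
  event#9 t=20s outcome=S: state=CLOSED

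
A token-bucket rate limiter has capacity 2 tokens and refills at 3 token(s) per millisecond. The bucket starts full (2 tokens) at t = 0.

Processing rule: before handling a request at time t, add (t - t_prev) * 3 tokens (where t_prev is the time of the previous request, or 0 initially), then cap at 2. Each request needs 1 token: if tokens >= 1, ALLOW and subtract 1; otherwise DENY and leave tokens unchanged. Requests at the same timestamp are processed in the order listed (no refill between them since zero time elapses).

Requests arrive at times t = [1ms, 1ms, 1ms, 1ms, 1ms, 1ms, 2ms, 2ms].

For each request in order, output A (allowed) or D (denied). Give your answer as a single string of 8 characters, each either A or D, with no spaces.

Answer: AADDDDAA

Derivation:
Simulating step by step:
  req#1 t=1ms: ALLOW
  req#2 t=1ms: ALLOW
  req#3 t=1ms: DENY
  req#4 t=1ms: DENY
  req#5 t=1ms: DENY
  req#6 t=1ms: DENY
  req#7 t=2ms: ALLOW
  req#8 t=2ms: ALLOW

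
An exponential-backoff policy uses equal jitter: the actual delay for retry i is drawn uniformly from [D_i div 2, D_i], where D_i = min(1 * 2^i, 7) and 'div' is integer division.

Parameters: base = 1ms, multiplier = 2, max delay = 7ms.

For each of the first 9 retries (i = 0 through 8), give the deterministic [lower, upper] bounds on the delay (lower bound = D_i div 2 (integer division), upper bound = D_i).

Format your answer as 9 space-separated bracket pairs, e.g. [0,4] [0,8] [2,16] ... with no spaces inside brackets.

Answer: [0,1] [1,2] [2,4] [3,7] [3,7] [3,7] [3,7] [3,7] [3,7]

Derivation:
Computing bounds per retry:
  i=0: D_i=min(1*2^0,7)=1, bounds=[0,1]
  i=1: D_i=min(1*2^1,7)=2, bounds=[1,2]
  i=2: D_i=min(1*2^2,7)=4, bounds=[2,4]
  i=3: D_i=min(1*2^3,7)=7, bounds=[3,7]
  i=4: D_i=min(1*2^4,7)=7, bounds=[3,7]
  i=5: D_i=min(1*2^5,7)=7, bounds=[3,7]
  i=6: D_i=min(1*2^6,7)=7, bounds=[3,7]
  i=7: D_i=min(1*2^7,7)=7, bounds=[3,7]
  i=8: D_i=min(1*2^8,7)=7, bounds=[3,7]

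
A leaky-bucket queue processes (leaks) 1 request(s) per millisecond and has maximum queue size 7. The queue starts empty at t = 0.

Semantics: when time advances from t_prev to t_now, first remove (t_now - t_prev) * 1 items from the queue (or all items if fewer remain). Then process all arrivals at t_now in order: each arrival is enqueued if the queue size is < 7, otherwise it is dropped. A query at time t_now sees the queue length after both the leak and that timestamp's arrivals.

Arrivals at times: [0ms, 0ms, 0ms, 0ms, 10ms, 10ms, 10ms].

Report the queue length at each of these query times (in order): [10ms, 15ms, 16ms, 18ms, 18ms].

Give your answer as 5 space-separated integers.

Answer: 3 0 0 0 0

Derivation:
Queue lengths at query times:
  query t=10ms: backlog = 3
  query t=15ms: backlog = 0
  query t=16ms: backlog = 0
  query t=18ms: backlog = 0
  query t=18ms: backlog = 0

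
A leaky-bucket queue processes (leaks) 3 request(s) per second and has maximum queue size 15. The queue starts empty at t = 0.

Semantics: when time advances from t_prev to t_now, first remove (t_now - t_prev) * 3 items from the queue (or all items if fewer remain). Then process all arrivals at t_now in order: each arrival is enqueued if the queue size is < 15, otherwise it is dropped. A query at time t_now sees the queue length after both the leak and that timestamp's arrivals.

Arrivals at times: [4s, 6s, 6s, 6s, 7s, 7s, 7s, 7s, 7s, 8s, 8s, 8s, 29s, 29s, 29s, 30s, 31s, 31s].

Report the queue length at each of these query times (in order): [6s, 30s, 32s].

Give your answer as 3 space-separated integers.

Queue lengths at query times:
  query t=6s: backlog = 3
  query t=30s: backlog = 1
  query t=32s: backlog = 0

Answer: 3 1 0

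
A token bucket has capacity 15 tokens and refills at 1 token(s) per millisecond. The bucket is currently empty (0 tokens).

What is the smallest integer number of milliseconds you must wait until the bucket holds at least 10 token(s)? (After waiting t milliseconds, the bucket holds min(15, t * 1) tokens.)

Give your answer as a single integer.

Answer: 10

Derivation:
Need t * 1 >= 10, so t >= 10/1.
Smallest integer t = ceil(10/1) = 10.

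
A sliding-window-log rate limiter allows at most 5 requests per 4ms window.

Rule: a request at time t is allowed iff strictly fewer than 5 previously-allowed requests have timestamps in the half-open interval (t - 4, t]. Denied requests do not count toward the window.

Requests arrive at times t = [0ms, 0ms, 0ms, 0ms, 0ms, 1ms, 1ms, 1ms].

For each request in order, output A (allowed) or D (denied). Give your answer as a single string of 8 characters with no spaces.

Tracking allowed requests in the window:
  req#1 t=0ms: ALLOW
  req#2 t=0ms: ALLOW
  req#3 t=0ms: ALLOW
  req#4 t=0ms: ALLOW
  req#5 t=0ms: ALLOW
  req#6 t=1ms: DENY
  req#7 t=1ms: DENY
  req#8 t=1ms: DENY

Answer: AAAAADDD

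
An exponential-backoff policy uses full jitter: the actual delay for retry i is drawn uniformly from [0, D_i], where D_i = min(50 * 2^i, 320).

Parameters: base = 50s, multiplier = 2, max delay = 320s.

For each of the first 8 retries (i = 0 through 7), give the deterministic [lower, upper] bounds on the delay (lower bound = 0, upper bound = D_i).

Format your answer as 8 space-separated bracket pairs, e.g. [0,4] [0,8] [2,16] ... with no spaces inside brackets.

Computing bounds per retry:
  i=0: D_i=min(50*2^0,320)=50, bounds=[0,50]
  i=1: D_i=min(50*2^1,320)=100, bounds=[0,100]
  i=2: D_i=min(50*2^2,320)=200, bounds=[0,200]
  i=3: D_i=min(50*2^3,320)=320, bounds=[0,320]
  i=4: D_i=min(50*2^4,320)=320, bounds=[0,320]
  i=5: D_i=min(50*2^5,320)=320, bounds=[0,320]
  i=6: D_i=min(50*2^6,320)=320, bounds=[0,320]
  i=7: D_i=min(50*2^7,320)=320, bounds=[0,320]

Answer: [0,50] [0,100] [0,200] [0,320] [0,320] [0,320] [0,320] [0,320]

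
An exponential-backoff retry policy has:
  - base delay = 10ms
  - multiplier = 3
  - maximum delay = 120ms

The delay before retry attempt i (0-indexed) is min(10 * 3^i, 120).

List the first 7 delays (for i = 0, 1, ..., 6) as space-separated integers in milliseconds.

Answer: 10 30 90 120 120 120 120

Derivation:
Computing each delay:
  i=0: min(10*3^0, 120) = 10
  i=1: min(10*3^1, 120) = 30
  i=2: min(10*3^2, 120) = 90
  i=3: min(10*3^3, 120) = 120
  i=4: min(10*3^4, 120) = 120
  i=5: min(10*3^5, 120) = 120
  i=6: min(10*3^6, 120) = 120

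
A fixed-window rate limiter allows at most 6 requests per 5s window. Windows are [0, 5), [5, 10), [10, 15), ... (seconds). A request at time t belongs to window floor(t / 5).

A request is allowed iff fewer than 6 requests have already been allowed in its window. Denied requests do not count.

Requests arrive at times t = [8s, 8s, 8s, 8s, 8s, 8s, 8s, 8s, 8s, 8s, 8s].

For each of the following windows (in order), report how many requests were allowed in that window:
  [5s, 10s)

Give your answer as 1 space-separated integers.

Processing requests:
  req#1 t=8s (window 1): ALLOW
  req#2 t=8s (window 1): ALLOW
  req#3 t=8s (window 1): ALLOW
  req#4 t=8s (window 1): ALLOW
  req#5 t=8s (window 1): ALLOW
  req#6 t=8s (window 1): ALLOW
  req#7 t=8s (window 1): DENY
  req#8 t=8s (window 1): DENY
  req#9 t=8s (window 1): DENY
  req#10 t=8s (window 1): DENY
  req#11 t=8s (window 1): DENY

Allowed counts by window: 6

Answer: 6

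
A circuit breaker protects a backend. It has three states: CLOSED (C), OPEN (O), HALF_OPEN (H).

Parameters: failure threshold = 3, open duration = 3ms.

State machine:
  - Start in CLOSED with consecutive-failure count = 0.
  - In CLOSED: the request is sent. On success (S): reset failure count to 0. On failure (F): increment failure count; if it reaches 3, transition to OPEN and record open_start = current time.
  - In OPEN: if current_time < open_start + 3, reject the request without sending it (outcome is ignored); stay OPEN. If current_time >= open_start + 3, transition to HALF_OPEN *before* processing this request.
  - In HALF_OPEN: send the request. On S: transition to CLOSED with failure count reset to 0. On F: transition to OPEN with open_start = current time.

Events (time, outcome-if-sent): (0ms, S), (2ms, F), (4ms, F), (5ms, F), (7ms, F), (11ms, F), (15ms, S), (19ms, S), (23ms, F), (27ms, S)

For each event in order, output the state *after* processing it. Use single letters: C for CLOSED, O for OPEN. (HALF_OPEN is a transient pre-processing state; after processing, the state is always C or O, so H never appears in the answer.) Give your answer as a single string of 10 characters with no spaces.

State after each event:
  event#1 t=0ms outcome=S: state=CLOSED
  event#2 t=2ms outcome=F: state=CLOSED
  event#3 t=4ms outcome=F: state=CLOSED
  event#4 t=5ms outcome=F: state=OPEN
  event#5 t=7ms outcome=F: state=OPEN
  event#6 t=11ms outcome=F: state=OPEN
  event#7 t=15ms outcome=S: state=CLOSED
  event#8 t=19ms outcome=S: state=CLOSED
  event#9 t=23ms outcome=F: state=CLOSED
  event#10 t=27ms outcome=S: state=CLOSED

Answer: CCCOOOCCCC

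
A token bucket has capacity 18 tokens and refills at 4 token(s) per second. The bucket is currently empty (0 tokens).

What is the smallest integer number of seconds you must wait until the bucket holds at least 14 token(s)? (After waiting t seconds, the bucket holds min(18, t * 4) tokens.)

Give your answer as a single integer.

Need t * 4 >= 14, so t >= 14/4.
Smallest integer t = ceil(14/4) = 4.

Answer: 4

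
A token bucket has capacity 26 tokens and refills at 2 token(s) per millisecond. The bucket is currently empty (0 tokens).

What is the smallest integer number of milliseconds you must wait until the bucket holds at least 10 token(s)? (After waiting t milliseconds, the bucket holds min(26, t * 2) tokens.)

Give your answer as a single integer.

Need t * 2 >= 10, so t >= 10/2.
Smallest integer t = ceil(10/2) = 5.

Answer: 5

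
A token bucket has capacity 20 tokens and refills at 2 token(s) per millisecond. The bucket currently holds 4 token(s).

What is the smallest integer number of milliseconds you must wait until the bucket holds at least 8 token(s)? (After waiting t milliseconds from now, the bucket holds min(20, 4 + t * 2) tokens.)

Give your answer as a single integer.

Answer: 2

Derivation:
Need 4 + t * 2 >= 8, so t >= 4/2.
Smallest integer t = ceil(4/2) = 2.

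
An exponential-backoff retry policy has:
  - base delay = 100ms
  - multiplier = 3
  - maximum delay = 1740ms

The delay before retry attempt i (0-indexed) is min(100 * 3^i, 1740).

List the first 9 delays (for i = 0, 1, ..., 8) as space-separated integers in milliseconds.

Computing each delay:
  i=0: min(100*3^0, 1740) = 100
  i=1: min(100*3^1, 1740) = 300
  i=2: min(100*3^2, 1740) = 900
  i=3: min(100*3^3, 1740) = 1740
  i=4: min(100*3^4, 1740) = 1740
  i=5: min(100*3^5, 1740) = 1740
  i=6: min(100*3^6, 1740) = 1740
  i=7: min(100*3^7, 1740) = 1740
  i=8: min(100*3^8, 1740) = 1740

Answer: 100 300 900 1740 1740 1740 1740 1740 1740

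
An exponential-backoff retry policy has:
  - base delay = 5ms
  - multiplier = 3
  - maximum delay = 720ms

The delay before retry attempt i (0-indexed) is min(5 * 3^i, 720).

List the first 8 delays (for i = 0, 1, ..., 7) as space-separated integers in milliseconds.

Answer: 5 15 45 135 405 720 720 720

Derivation:
Computing each delay:
  i=0: min(5*3^0, 720) = 5
  i=1: min(5*3^1, 720) = 15
  i=2: min(5*3^2, 720) = 45
  i=3: min(5*3^3, 720) = 135
  i=4: min(5*3^4, 720) = 405
  i=5: min(5*3^5, 720) = 720
  i=6: min(5*3^6, 720) = 720
  i=7: min(5*3^7, 720) = 720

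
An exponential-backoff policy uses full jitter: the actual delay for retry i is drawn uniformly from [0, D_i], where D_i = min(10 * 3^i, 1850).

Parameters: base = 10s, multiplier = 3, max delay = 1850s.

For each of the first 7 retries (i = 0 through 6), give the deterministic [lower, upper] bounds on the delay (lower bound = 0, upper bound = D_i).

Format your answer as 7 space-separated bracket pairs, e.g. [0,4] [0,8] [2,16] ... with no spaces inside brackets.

Computing bounds per retry:
  i=0: D_i=min(10*3^0,1850)=10, bounds=[0,10]
  i=1: D_i=min(10*3^1,1850)=30, bounds=[0,30]
  i=2: D_i=min(10*3^2,1850)=90, bounds=[0,90]
  i=3: D_i=min(10*3^3,1850)=270, bounds=[0,270]
  i=4: D_i=min(10*3^4,1850)=810, bounds=[0,810]
  i=5: D_i=min(10*3^5,1850)=1850, bounds=[0,1850]
  i=6: D_i=min(10*3^6,1850)=1850, bounds=[0,1850]

Answer: [0,10] [0,30] [0,90] [0,270] [0,810] [0,1850] [0,1850]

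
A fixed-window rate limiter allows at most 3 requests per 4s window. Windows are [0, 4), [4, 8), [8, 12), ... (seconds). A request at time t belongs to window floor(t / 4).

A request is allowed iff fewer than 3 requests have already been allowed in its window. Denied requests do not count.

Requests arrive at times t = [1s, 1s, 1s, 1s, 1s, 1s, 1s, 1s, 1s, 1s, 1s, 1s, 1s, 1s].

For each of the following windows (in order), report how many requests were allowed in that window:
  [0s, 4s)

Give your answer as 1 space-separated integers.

Processing requests:
  req#1 t=1s (window 0): ALLOW
  req#2 t=1s (window 0): ALLOW
  req#3 t=1s (window 0): ALLOW
  req#4 t=1s (window 0): DENY
  req#5 t=1s (window 0): DENY
  req#6 t=1s (window 0): DENY
  req#7 t=1s (window 0): DENY
  req#8 t=1s (window 0): DENY
  req#9 t=1s (window 0): DENY
  req#10 t=1s (window 0): DENY
  req#11 t=1s (window 0): DENY
  req#12 t=1s (window 0): DENY
  req#13 t=1s (window 0): DENY
  req#14 t=1s (window 0): DENY

Allowed counts by window: 3

Answer: 3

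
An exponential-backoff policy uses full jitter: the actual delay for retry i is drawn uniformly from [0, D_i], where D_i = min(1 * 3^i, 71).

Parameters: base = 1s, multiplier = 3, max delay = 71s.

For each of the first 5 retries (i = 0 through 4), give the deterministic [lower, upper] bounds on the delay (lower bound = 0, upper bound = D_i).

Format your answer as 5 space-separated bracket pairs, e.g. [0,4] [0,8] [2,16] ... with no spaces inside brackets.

Computing bounds per retry:
  i=0: D_i=min(1*3^0,71)=1, bounds=[0,1]
  i=1: D_i=min(1*3^1,71)=3, bounds=[0,3]
  i=2: D_i=min(1*3^2,71)=9, bounds=[0,9]
  i=3: D_i=min(1*3^3,71)=27, bounds=[0,27]
  i=4: D_i=min(1*3^4,71)=71, bounds=[0,71]

Answer: [0,1] [0,3] [0,9] [0,27] [0,71]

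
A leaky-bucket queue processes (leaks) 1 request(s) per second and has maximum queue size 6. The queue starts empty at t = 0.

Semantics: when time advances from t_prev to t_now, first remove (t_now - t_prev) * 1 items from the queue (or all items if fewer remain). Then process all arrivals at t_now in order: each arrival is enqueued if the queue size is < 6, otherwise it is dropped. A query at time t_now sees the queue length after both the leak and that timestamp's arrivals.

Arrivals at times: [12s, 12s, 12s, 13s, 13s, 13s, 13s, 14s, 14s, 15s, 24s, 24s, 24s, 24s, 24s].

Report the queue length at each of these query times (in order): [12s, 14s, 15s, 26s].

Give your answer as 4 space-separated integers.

Answer: 3 6 6 3

Derivation:
Queue lengths at query times:
  query t=12s: backlog = 3
  query t=14s: backlog = 6
  query t=15s: backlog = 6
  query t=26s: backlog = 3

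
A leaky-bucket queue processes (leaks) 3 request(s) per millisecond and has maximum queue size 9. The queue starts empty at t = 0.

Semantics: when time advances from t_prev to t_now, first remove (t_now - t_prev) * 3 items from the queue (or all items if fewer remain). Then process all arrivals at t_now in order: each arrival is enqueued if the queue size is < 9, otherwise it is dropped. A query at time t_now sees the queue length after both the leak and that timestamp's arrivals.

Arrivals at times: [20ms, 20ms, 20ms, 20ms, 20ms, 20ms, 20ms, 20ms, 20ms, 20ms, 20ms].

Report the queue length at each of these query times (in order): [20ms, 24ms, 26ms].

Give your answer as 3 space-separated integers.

Queue lengths at query times:
  query t=20ms: backlog = 9
  query t=24ms: backlog = 0
  query t=26ms: backlog = 0

Answer: 9 0 0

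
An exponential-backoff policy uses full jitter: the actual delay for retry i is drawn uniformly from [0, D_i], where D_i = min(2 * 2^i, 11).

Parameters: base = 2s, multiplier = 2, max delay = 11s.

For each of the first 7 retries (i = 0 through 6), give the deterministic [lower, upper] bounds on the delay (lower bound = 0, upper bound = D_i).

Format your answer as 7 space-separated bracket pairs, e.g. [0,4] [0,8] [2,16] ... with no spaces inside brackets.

Computing bounds per retry:
  i=0: D_i=min(2*2^0,11)=2, bounds=[0,2]
  i=1: D_i=min(2*2^1,11)=4, bounds=[0,4]
  i=2: D_i=min(2*2^2,11)=8, bounds=[0,8]
  i=3: D_i=min(2*2^3,11)=11, bounds=[0,11]
  i=4: D_i=min(2*2^4,11)=11, bounds=[0,11]
  i=5: D_i=min(2*2^5,11)=11, bounds=[0,11]
  i=6: D_i=min(2*2^6,11)=11, bounds=[0,11]

Answer: [0,2] [0,4] [0,8] [0,11] [0,11] [0,11] [0,11]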